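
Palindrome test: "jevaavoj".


Word: "jevaavoj"
Reversed: "jovaavej"
Forward == Backward? jevaavoj != jovaavej
Palindrome = No


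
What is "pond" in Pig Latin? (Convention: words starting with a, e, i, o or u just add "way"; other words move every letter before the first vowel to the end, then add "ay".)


Word: "pond"
Starts with consonant(s) → move to end, add 'ay'
Consonant cluster: "p"
Pig Latin = "ondpay"


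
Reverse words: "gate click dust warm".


Original: "gate click dust warm"
Words (1..n): gate | click | dust | warm
Reversed (n..1): warm | dust | click | gate
Result = "warm dust click gate"


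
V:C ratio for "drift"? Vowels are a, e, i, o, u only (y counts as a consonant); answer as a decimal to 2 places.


Word: "drift"
Vowels (a,e,i,o,u): 1
Consonants: 4
Ratio = 1/4
= 0.25


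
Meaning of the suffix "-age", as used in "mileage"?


Suffix: -age
Example: mileage (mile + -age)
Meaning = result / collection


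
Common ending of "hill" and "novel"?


Word 1: "hill"
Word 2: "novel"
Comparing from end:
  Pos -1: 'l' == 'l'
  Pos -2: 'l' != 'e' (stop)
LCS = "l" (length 1)


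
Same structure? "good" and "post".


Pattern of "good": [0, 1, 1, 2]
Pattern of "post": [0, 1, 2, 3]
Patterns do not match
Same pattern = No


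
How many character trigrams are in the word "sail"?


Word: "sail" (length 4)
Number of 3-grams = length - 3 + 1 = 4 - 3 + 1
= 2


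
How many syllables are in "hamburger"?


Word: "hamburger"
Syllable breakdown: ham / bur / ger
Counting: 3 parts
= 3 syllables


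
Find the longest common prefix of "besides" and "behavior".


Word 1: "besides"
Word 2: "behavior"
Comparing from start:
  Pos 0: 'b' == 'b'
  Pos 1: 'e' == 'e'
  Pos 2: 's' != 'h' (stop)
LCP = "be" (length 2)


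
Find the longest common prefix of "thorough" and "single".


Word 1: "thorough"
Word 2: "single"
Comparing from start:
  Pos 0: 't' != 's' (stop)
LCP = "" (length 0)


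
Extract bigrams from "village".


Word: "village" (length 7)
Number of bigrams = 7 - 2 + 1 = 6
  Position 0: "vi"
  Position 1: "il"
  Position 2: "ll"
  Position 3: "la"
  Position 4: "ag"
  Position 5: "ge"
Bigrams = "vi", "il", "ll", "la", "ag", "ge"


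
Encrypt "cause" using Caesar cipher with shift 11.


Word: "cause"
Shift: 11
Each letter → (letter + shift) mod 26:
  'c' (2) + 11 = 13 → 'n'
  'a' (0) + 11 = 11 → 'l'
  'u' (20) + 11 = 5 → 'f'
  's' (18) + 11 = 3 → 'd'
  'e' (4) + 11 = 15 → 'p'
Result = "nlfdp"


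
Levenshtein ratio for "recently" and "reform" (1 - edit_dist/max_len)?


Word 1: "recently" (length 8)
Word 2: "reform" (length 6)
One optimal edit sequence:
  1. keep 'r'
  2. delete 'e'  (+1)
  3. delete 'c'  (+1)
  4. keep 'e'
  5. substitute 'n' -> 'f'  (+1)
  6. substitute 't' -> 'o'  (+1)
  7. substitute 'l' -> 'r'  (+1)
  8. substitute 'y' -> 'm'  (+1)
Edit distance = 6
Max length = max(8, 6) = 8
Similarity = 1 - 6/8
= 0.2500


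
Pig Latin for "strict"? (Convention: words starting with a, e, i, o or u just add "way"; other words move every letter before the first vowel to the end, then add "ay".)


Word: "strict"
Starts with consonant(s) → move to end, add 'ay'
Consonant cluster: "str"
Pig Latin = "ictstray"


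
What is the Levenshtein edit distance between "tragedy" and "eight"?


Word 1: "tragedy" (length 7)
Word 2: "eight" (length 5)
One optimal edit sequence (insert/delete/substitute each cost 1):
  1. delete 't'  (+1)
  2. substitute 'r' -> 'e'  (+1)
  3. substitute 'a' -> 'i'  (+1)
  4. keep 'g'
  5. delete 'e'  (+1)
  6. substitute 'd' -> 'h'  (+1)
  7. substitute 'y' -> 't'  (+1)
Total edit operations: 6
Edit distance = 6


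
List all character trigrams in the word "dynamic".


Word: "dynamic" (length 7)
Number of trigrams = 7 - 3 + 1 = 5
  Position 0: "dyn"
  Position 1: "yna"
  Position 2: "nam"
  Position 3: "ami"
  Position 4: "mic"
Trigrams = "dyn", "yna", "nam", "ami", "mic"


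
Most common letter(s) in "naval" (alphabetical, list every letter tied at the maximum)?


Word: "naval"
Letter counts:
  'a': 2
  'l': 1
  'n': 1
  'v': 1
Maximum count = 2
Most frequent = 'a' (2 times each)


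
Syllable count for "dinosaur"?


Word: "dinosaur"
Syllable breakdown: di / no / saur
Counting: 3 parts
= 3 syllables


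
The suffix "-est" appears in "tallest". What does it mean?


Suffix: -est
As in: tallest -> tall + -est
Meaning = most


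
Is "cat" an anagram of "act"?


Word 1: "act" → sorted: act
Word 2: "cat" → sorted: act
Same letters? act == act
Anagram = Yes


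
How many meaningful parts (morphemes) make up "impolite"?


Word: "impolite"
Morphemes: im- | polite
Each morpheme carries meaning
= 2 morphemes


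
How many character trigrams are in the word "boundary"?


Word: "boundary" (length 8)
Number of 3-grams = length - 3 + 1 = 8 - 3 + 1
= 6


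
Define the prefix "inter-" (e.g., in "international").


Prefix: inter-
Example: international (inter- + national)
Meaning = between


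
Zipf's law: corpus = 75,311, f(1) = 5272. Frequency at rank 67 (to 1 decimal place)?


Zipf's law: f(r) = f(1) / r
f(1) = 5272
f(67) = 5272 / 67
= 78.7 occurrences


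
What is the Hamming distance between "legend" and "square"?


Comparing character by character (same length = 6):
  Pos 0: 'l' vs 's' !=
  Pos 1: 'e' vs 'q' !=
  Pos 2: 'g' vs 'u' !=
  Pos 3: 'e' vs 'a' !=
  Pos 4: 'n' vs 'r' !=
  Pos 5: 'd' vs 'e' !=
Hamming distance = 6


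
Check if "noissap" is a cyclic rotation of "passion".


Word: "passion", Candidate: "noissap"
Method: check if candidate is substring of word+word
"passionpassion" contains "noissap"? No
Is rotation = No


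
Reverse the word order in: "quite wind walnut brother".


Original: "quite wind walnut brother"
Words (1..n): quite | wind | walnut | brother
Reversed (n..1): brother | walnut | wind | quite
Result = "brother walnut wind quite"


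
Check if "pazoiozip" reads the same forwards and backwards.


Word: "pazoiozip"
Reversed: "pizoiozap"
Forward == Backward? pazoiozip != pizoiozap
Palindrome = No


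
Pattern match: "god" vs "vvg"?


Pattern of "god": [0, 1, 2]
Pattern of "vvg": [0, 0, 1]
Patterns do not match
Same pattern = No


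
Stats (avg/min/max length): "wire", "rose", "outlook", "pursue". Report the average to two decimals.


Lengths: "wire"=4, "rose"=4, "outlook"=7, "pursue"=6
Sum = 21, Count = 4
Average = 21/4 = 5.25
= avg=5.25, min=4, max=7


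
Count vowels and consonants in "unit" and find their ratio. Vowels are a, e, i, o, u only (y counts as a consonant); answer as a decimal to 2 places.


Word: "unit"
Vowels (a,e,i,o,u): 2
Consonants: 2
Ratio = 2/2
= 1.00


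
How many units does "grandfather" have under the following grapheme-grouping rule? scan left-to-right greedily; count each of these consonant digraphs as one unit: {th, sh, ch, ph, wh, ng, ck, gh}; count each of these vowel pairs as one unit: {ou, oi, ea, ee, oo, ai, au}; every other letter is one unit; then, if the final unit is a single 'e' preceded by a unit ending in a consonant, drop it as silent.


Word: "grandfather" (11 letters)
Left-to-right scan:
  (1) 'g' (letter)
  (2) 'r' (letter)
  (3) 'a' (letter)
  (4) 'n' (letter)
  (5) 'd' (letter)
  (6) 'f' (letter)
  (7) 'a' (letter)
  (8) 'th' (digraph)
  (9) 'e' (letter)
  (10) 'r' (letter)
Units from scan: 10
Sound units = 10 units


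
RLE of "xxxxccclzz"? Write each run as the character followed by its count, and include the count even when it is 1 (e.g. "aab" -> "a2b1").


String: "xxxxccclzz"
Scanning for consecutive runs:
  'x' x 4
  'c' x 3
  'l' x 1
  'z' x 2
RLE = "x4c3l1z2"


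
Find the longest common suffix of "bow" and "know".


Word 1: "bow"
Word 2: "know"
Comparing from end:
  Pos -1: 'w' == 'w'
  Pos -2: 'o' == 'o'
  Pos -3: 'b' != 'n' (stop)
LCS = "ow" (length 2)


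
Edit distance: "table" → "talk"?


Word 1: "table" (length 5)
Word 2: "talk" (length 4)
One optimal edit sequence (insert/delete/substitute each cost 1):
  1. keep 't'
  2. keep 'a'
  3. delete 'b'  (+1)
  4. keep 'l'
  5. substitute 'e' -> 'k'  (+1)
Total edit operations: 2
Edit distance = 2


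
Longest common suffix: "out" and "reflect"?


Word 1: "out"
Word 2: "reflect"
Comparing from end:
  Pos -1: 't' == 't'
  Pos -2: 'u' != 'c' (stop)
LCS = "t" (length 1)


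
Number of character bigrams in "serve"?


Word: "serve" (length 5)
Number of 2-grams = length - 2 + 1 = 5 - 2 + 1
= 4


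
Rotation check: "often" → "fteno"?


Word: "often", Candidate: "fteno"
Method: check if candidate is substring of word+word
"oftenoften" contains "fteno"? Yes
Is rotation = Yes


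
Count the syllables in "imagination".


Word: "imagination"
Syllable breakdown: i | mag | i | na | tion
Counting: 5 parts
= 5 syllables


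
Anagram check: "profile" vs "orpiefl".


Word 1: "profile" → sorted: efilopr
Word 2: "orpiefl" → sorted: efilopr
Same letters? efilopr == efilopr
Anagram = Yes


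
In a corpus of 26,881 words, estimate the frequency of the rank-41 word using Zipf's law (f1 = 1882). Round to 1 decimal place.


Zipf's law: f(r) = f(1) / r
f(1) = 1882
f(41) = 1882 / 41
= 45.9 occurrences


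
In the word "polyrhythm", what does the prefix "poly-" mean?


Prefix: poly-
Example: polyrhythm = poly- + rhythm
Meaning = many


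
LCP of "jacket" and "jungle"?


Word 1: "jacket"
Word 2: "jungle"
Comparing from start:
  Pos 0: 'j' == 'j'
  Pos 1: 'a' != 'u' (stop)
LCP = "j" (length 1)


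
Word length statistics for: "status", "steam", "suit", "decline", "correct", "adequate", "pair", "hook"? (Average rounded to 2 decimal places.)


Lengths: "status"=6, "steam"=5, "suit"=4, "decline"=7, "correct"=7, "adequate"=8, "pair"=4, "hook"=4
Sum = 45, Count = 8
Average = 45/8 = 5.63
= avg=5.63, min=4, max=8


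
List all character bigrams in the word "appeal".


Word: "appeal" (length 6)
Number of bigrams = 6 - 2 + 1 = 5
  Position 0: "ap"
  Position 1: "pp"
  Position 2: "pe"
  Position 3: "ea"
  Position 4: "al"
Bigrams = "ap", "pp", "pe", "ea", "al"


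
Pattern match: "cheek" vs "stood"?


Pattern of "cheek": [0, 1, 2, 2, 3]
Pattern of "stood": [0, 1, 2, 2, 3]
Patterns match
Same pattern = Yes


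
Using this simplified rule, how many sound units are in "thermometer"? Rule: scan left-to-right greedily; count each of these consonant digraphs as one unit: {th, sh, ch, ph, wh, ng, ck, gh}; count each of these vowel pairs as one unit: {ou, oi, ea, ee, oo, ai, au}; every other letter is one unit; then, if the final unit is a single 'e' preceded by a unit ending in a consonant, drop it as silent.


Word: "thermometer" (11 letters)
Left-to-right scan:
  [1] 'th' (digraph)
  [2] 'e' (letter)
  [3] 'r' (letter)
  [4] 'm' (letter)
  [5] 'o' (letter)
  [6] 'm' (letter)
  [7] 'e' (letter)
  [8] 't' (letter)
  [9] 'e' (letter)
  [10] 'r' (letter)
Units from scan: 10
Sound units = 10 units


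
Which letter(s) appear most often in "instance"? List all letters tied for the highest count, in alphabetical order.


Word: "instance"
Letter counts:
  'a': 1
  'c': 1
  'e': 1
  'i': 1
  'n': 2
  's': 1
  't': 1
Maximum count = 2
Most frequent = 'n' (2 times each)


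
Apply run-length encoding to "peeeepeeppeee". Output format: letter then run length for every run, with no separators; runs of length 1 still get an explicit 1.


String: "peeeepeeppeee"
Scanning for consecutive runs:
  'p' x 1
  'e' x 4
  'p' x 1
  'e' x 2
  'p' x 2
  'e' x 3
RLE = "p1e4p1e2p2e3"


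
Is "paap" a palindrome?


Word: "paap"
Reversed: "paap"
Forward == Backward? paap == paap
Palindrome = Yes


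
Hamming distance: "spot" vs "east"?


Comparing character by character (same length = 4):
  Pos 0: 's' vs 'e' !=
  Pos 1: 'p' vs 'a' !=
  Pos 2: 'o' vs 's' !=
  Pos 3: 't' vs 't' =
Hamming distance = 3


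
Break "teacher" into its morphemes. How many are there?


Word: "teacher"
Morphemes: teach + -er
Each morpheme carries meaning
= 2 morphemes


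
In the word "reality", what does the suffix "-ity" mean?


Suffix: -ity
Example: reality (real + -ity)
Meaning = quality of


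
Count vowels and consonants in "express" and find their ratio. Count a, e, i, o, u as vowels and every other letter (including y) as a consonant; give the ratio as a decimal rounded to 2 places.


Word: "express"
Vowels (a,e,i,o,u): 2
Consonants: 5
Ratio = 2/5
= 0.40


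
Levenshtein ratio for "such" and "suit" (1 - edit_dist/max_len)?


Word 1: "such" (length 4)
Word 2: "suit" (length 4)
One optimal edit sequence:
  1. keep 's'
  2. keep 'u'
  3. substitute 'c' -> 'i'  (+1)
  4. substitute 'h' -> 't'  (+1)
Edit distance = 2
Max length = max(4, 4) = 4
Similarity = 1 - 2/4
= 0.5000


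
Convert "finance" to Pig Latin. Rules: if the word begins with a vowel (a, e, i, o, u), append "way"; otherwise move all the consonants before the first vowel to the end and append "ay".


Word: "finance"
Starts with consonant(s) → move to end, add 'ay'
Consonant cluster: "f"
Pig Latin = "inancefay"


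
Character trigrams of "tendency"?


Word: "tendency" (length 8)
Number of trigrams = 8 - 3 + 1 = 6
  Position 0: "ten"
  Position 1: "end"
  Position 2: "nde"
  Position 3: "den"
  Position 4: "enc"
  Position 5: "ncy"
Trigrams = "ten", "end", "nde", "den", "enc", "ncy"


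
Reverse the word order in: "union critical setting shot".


Original: "union critical setting shot"
Words (1..n): union | critical | setting | shot
Reversed (n..1): shot | setting | critical | union
Result = "shot setting critical union"


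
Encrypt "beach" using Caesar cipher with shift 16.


Word: "beach"
Shift: 16
Each letter → (letter + shift) mod 26:
  'b' (1) + 16 = 17 → 'r'
  'e' (4) + 16 = 20 → 'u'
  'a' (0) + 16 = 16 → 'q'
  'c' (2) + 16 = 18 → 's'
  'h' (7) + 16 = 23 → 'x'
Result = "ruqsx"


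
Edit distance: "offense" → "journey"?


Word 1: "offense" (length 7)
Word 2: "journey" (length 7)
One optimal edit sequence (insert/delete/substitute each cost 1):
  1. substitute 'o' -> 'j'  (+1)
  2. substitute 'f' -> 'o'  (+1)
  3. substitute 'f' -> 'u'  (+1)
  4. substitute 'e' -> 'r'  (+1)
  5. keep 'n'
  6. substitute 's' -> 'e'  (+1)
  7. substitute 'e' -> 'y'  (+1)
Total edit operations: 6
Edit distance = 6


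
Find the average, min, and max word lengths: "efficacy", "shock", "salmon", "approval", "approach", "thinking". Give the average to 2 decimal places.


Lengths: "efficacy"=8, "shock"=5, "salmon"=6, "approval"=8, "approach"=8, "thinking"=8
Sum = 43, Count = 6
Average = 43/6 = 7.17
= avg=7.17, min=5, max=8


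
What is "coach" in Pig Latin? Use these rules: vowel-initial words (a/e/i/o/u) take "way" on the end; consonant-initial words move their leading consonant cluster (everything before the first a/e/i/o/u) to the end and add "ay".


Word: "coach"
Starts with consonant(s) → move to end, add 'ay'
Consonant cluster: "c"
Pig Latin = "oachcay"


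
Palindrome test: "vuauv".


Word: "vuauv"
Reversed: "vuauv"
Forward == Backward? vuauv == vuauv
Palindrome = Yes


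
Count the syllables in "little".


Word: "little"
Syllable breakdown: lit · tle
Counting: 2 parts
= 2 syllables


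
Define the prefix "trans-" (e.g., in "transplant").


Prefix: trans-
Example: transplant (trans- + plant)
Meaning = across


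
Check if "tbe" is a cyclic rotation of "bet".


Word: "bet", Candidate: "tbe"
Method: check if candidate is substring of word+word
"betbet" contains "tbe"? Yes
Is rotation = Yes


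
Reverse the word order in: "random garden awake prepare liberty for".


Original: "random garden awake prepare liberty for"
Words (1..n): random | garden | awake | prepare | liberty | for
Reversed (n..1): for | liberty | prepare | awake | garden | random
Result = "for liberty prepare awake garden random"


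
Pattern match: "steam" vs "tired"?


Pattern of "steam": [0, 1, 2, 3, 4]
Pattern of "tired": [0, 1, 2, 3, 4]
Patterns match
Same pattern = Yes


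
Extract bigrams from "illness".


Word: "illness" (length 7)
Number of bigrams = 7 - 2 + 1 = 6
  Position 0: "il"
  Position 1: "ll"
  Position 2: "ln"
  Position 3: "ne"
  Position 4: "es"
  Position 5: "ss"
Bigrams = "il", "ll", "ln", "ne", "es", "ss"


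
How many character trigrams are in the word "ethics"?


Word: "ethics" (length 6)
Number of 3-grams = length - 3 + 1 = 6 - 3 + 1
= 4


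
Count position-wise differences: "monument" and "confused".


Comparing character by character (same length = 8):
  Pos 0: 'm' vs 'c' !=
  Pos 1: 'o' vs 'o' =
  Pos 2: 'n' vs 'n' =
  Pos 3: 'u' vs 'f' !=
  Pos 4: 'm' vs 'u' !=
  Pos 5: 'e' vs 's' !=
  Pos 6: 'n' vs 'e' !=
  Pos 7: 't' vs 'd' !=
Hamming distance = 6


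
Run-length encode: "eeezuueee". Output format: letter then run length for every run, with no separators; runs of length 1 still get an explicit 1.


String: "eeezuueee"
Scanning for consecutive runs:
  'e' x 3
  'z' x 1
  'u' x 2
  'e' x 3
RLE = "e3z1u2e3"


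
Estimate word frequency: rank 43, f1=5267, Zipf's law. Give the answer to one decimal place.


Zipf's law: f(r) = f(1) / r
f(1) = 5267
f(43) = 5267 / 43
= 122.5 occurrences


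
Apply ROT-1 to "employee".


Word: "employee"
Shift: 1
Each letter → (letter + shift) mod 26:
  'e' (4) + 1 = 5 → 'f'
  'm' (12) + 1 = 13 → 'n'
  'p' (15) + 1 = 16 → 'q'
  'l' (11) + 1 = 12 → 'm'
  'o' (14) + 1 = 15 → 'p'
  'y' (24) + 1 = 25 → 'z'
  'e' (4) + 1 = 5 → 'f'
  'e' (4) + 1 = 5 → 'f'
Result = "fnqmpzff"


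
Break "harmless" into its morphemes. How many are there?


Word: "harmless"
Morphemes: harm | -less
Each morpheme carries meaning
= 2 morphemes


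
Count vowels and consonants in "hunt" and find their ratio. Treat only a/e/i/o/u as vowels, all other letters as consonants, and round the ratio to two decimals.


Word: "hunt"
Vowels (a,e,i,o,u): 1
Consonants: 3
Ratio = 1/3
= 0.33


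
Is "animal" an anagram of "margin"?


Word 1: "margin" → sorted: agimnr
Word 2: "animal" → sorted: aailmn
Same letters? agimnr != aailmn
Anagram = No


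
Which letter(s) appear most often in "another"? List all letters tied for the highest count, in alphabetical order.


Word: "another"
Letter counts:
  'a': 1
  'e': 1
  'h': 1
  'n': 1
  'o': 1
  'r': 1
  't': 1
Maximum count = 1
Most frequent = 'a', 'e', 'h', 'n', 'o', 'r', 't' (1 time each)


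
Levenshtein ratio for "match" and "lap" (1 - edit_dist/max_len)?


Word 1: "match" (length 5)
Word 2: "lap" (length 3)
One optimal edit sequence:
  1. substitute 'm' -> 'l'  (+1)
  2. keep 'a'
  3. delete 't'  (+1)
  4. delete 'c'  (+1)
  5. substitute 'h' -> 'p'  (+1)
Edit distance = 4
Max length = max(5, 3) = 5
Similarity = 1 - 4/5
= 0.2000


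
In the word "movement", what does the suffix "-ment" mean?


Suffix: -ment
As in: movement -> move + -ment
Meaning = result of action


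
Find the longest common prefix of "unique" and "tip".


Word 1: "unique"
Word 2: "tip"
Comparing from start:
  Pos 0: 'u' != 't' (stop)
LCP = "" (length 0)


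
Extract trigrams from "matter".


Word: "matter" (length 6)
Number of trigrams = 6 - 3 + 1 = 4
  Position 0: "mat"
  Position 1: "att"
  Position 2: "tte"
  Position 3: "ter"
Trigrams = "mat", "att", "tte", "ter"


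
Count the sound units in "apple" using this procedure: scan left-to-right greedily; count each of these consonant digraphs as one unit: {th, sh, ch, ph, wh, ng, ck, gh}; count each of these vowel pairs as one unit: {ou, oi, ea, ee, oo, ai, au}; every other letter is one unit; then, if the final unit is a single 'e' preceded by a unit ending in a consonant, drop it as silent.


Word: "apple" (5 letters)
Left-to-right scan:
  [1] 'a' (letter)
  [2] 'p' (letter)
  [3] 'p' (letter)
  [4] 'l' (letter)
  [5] 'e' (letter)
Units from scan: 5
Final unit is 'e' after a consonant -> drop as silent (-1)
Sound units = 4 units


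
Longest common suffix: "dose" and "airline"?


Word 1: "dose"
Word 2: "airline"
Comparing from end:
  Pos -1: 'e' == 'e'
  Pos -2: 's' != 'n' (stop)
LCS = "e" (length 1)


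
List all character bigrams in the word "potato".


Word: "potato" (length 6)
Number of bigrams = 6 - 2 + 1 = 5
  Position 0: "po"
  Position 1: "ot"
  Position 2: "ta"
  Position 3: "at"
  Position 4: "to"
Bigrams = "po", "ot", "ta", "at", "to"


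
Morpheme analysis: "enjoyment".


Word: "enjoyment"
Morphemes: en- + joy + -ment
Each morpheme carries meaning
= 3 morphemes


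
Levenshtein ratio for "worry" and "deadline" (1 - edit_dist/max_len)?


Word 1: "worry" (length 5)
Word 2: "deadline" (length 8)
One optimal edit sequence:
  1. insert 'd'  (+1)
  2. insert 'e'  (+1)
  3. insert 'a'  (+1)
  4. substitute 'w' -> 'd'  (+1)
  5. substitute 'o' -> 'l'  (+1)
  6. substitute 'r' -> 'i'  (+1)
  7. substitute 'r' -> 'n'  (+1)
  8. substitute 'y' -> 'e'  (+1)
Edit distance = 8
Max length = max(5, 8) = 8
Similarity = 1 - 8/8
= 0.0000


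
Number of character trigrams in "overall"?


Word: "overall" (length 7)
Number of 3-grams = length - 3 + 1 = 7 - 3 + 1
= 5


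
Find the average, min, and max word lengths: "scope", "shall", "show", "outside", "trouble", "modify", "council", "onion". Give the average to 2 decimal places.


Lengths: "scope"=5, "shall"=5, "show"=4, "outside"=7, "trouble"=7, "modify"=6, "council"=7, "onion"=5
Sum = 46, Count = 8
Average = 46/8 = 5.75
= avg=5.75, min=4, max=7


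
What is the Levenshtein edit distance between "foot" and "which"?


Word 1: "foot" (length 4)
Word 2: "which" (length 5)
One optimal edit sequence (insert/delete/substitute each cost 1):
  1. insert 'w'  (+1)
  2. substitute 'f' -> 'h'  (+1)
  3. substitute 'o' -> 'i'  (+1)
  4. substitute 'o' -> 'c'  (+1)
  5. substitute 't' -> 'h'  (+1)
Total edit operations: 5
Edit distance = 5


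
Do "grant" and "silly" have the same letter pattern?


Pattern of "grant": [0, 1, 2, 3, 4]
Pattern of "silly": [0, 1, 2, 2, 3]
Patterns do not match
Same pattern = No


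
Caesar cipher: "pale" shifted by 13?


Word: "pale"
Shift: 13
Each letter → (letter + shift) mod 26:
  'p' (15) + 13 = 2 → 'c'
  'a' (0) + 13 = 13 → 'n'
  'l' (11) + 13 = 24 → 'y'
  'e' (4) + 13 = 17 → 'r'
Result = "cnyr"


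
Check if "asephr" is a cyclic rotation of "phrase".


Word: "phrase", Candidate: "asephr"
Method: check if candidate is substring of word+word
"phrasephrase" contains "asephr"? Yes
Is rotation = Yes


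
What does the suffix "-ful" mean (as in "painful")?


Suffix: -ful
Example: painful = pain + -ful
Meaning = full of


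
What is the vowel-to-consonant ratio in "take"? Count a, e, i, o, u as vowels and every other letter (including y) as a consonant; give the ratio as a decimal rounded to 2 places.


Word: "take"
Vowels (a,e,i,o,u): 2
Consonants: 2
Ratio = 2/2
= 1.00


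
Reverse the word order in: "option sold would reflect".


Original: "option sold would reflect"
Words (1..n): option | sold | would | reflect
Reversed (n..1): reflect | would | sold | option
Result = "reflect would sold option"


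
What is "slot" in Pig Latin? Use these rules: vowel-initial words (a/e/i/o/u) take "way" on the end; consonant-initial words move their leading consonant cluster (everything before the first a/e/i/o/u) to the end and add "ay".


Word: "slot"
Starts with consonant(s) → move to end, add 'ay'
Consonant cluster: "sl"
Pig Latin = "otslay"


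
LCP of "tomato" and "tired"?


Word 1: "tomato"
Word 2: "tired"
Comparing from start:
  Pos 0: 't' == 't'
  Pos 1: 'o' != 'i' (stop)
LCP = "t" (length 1)


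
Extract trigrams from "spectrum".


Word: "spectrum" (length 8)
Number of trigrams = 8 - 3 + 1 = 6
  Position 0: "spe"
  Position 1: "pec"
  Position 2: "ect"
  Position 3: "ctr"
  Position 4: "tru"
  Position 5: "rum"
Trigrams = "spe", "pec", "ect", "ctr", "tru", "rum"


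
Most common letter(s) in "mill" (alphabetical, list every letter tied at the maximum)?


Word: "mill"
Letter counts:
  'i': 1
  'l': 2
  'm': 1
Maximum count = 2
Most frequent = 'l' (2 times each)


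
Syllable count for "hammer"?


Word: "hammer"
Syllable breakdown: ham | mer
Counting: 2 parts
= 2 syllables


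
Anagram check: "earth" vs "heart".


Word 1: "earth" → sorted: aehrt
Word 2: "heart" → sorted: aehrt
Same letters? aehrt == aehrt
Anagram = Yes


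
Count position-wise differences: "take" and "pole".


Comparing character by character (same length = 4):
  Pos 0: 't' vs 'p' !=
  Pos 1: 'a' vs 'o' !=
  Pos 2: 'k' vs 'l' !=
  Pos 3: 'e' vs 'e' =
Hamming distance = 3


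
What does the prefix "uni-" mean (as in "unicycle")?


Prefix: uni-
Example: unicycle (uni- + cycle)
Meaning = one


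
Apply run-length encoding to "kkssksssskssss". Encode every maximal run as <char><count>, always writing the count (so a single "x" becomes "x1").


String: "kkssksssskssss"
Scanning for consecutive runs:
  'k' x 2
  's' x 2
  'k' x 1
  's' x 4
  'k' x 1
  's' x 4
RLE = "k2s2k1s4k1s4"


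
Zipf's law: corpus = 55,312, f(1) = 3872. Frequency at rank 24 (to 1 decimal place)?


Zipf's law: f(r) = f(1) / r
f(1) = 3872
f(24) = 3872 / 24
= 161.3 occurrences


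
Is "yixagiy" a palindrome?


Word: "yixagiy"
Reversed: "yigaxiy"
Forward == Backward? yixagiy != yigaxiy
Palindrome = No


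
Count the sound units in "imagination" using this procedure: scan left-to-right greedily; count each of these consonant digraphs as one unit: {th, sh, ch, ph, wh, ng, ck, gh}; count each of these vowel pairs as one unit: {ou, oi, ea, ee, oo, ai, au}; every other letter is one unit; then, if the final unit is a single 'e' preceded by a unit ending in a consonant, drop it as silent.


Word: "imagination" (11 letters)
Left-to-right scan:
  (1) 'i' (letter)
  (2) 'm' (letter)
  (3) 'a' (letter)
  (4) 'g' (letter)
  (5) 'i' (letter)
  (6) 'n' (letter)
  (7) 'a' (letter)
  (8) 't' (letter)
  (9) 'i' (letter)
  (10) 'o' (letter)
  (11) 'n' (letter)
Units from scan: 11
Sound units = 11 units


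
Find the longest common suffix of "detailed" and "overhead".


Word 1: "detailed"
Word 2: "overhead"
Comparing from end:
  Pos -1: 'd' == 'd'
  Pos -2: 'e' != 'a' (stop)
LCS = "d" (length 1)


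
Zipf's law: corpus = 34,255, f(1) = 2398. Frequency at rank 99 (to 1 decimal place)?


Zipf's law: f(r) = f(1) / r
f(1) = 2398
f(99) = 2398 / 99
= 24.2 occurrences


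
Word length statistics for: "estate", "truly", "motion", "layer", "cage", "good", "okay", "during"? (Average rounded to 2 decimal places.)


Lengths: "estate"=6, "truly"=5, "motion"=6, "layer"=5, "cage"=4, "good"=4, "okay"=4, "during"=6
Sum = 40, Count = 8
Average = 40/8 = 5.00
= avg=5.00, min=4, max=6


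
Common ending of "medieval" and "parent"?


Word 1: "medieval"
Word 2: "parent"
Comparing from end:
  Pos -1: 'l' != 't' (stop)
LCS = "" (length 0)


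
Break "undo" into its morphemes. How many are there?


Word: "undo"
Morphemes: un- / do
Each morpheme carries meaning
= 2 morphemes


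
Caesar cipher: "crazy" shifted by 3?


Word: "crazy"
Shift: 3
Each letter → (letter + shift) mod 26:
  'c' (2) + 3 = 5 → 'f'
  'r' (17) + 3 = 20 → 'u'
  'a' (0) + 3 = 3 → 'd'
  'z' (25) + 3 = 2 → 'c'
  'y' (24) + 3 = 1 → 'b'
Result = "fudcb"


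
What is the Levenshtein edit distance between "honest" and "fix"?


Word 1: "honest" (length 6)
Word 2: "fix" (length 3)
One optimal edit sequence (insert/delete/substitute each cost 1):
  1. delete 'h'  (+1)
  2. delete 'o'  (+1)
  3. delete 'n'  (+1)
  4. substitute 'e' -> 'f'  (+1)
  5. substitute 's' -> 'i'  (+1)
  6. substitute 't' -> 'x'  (+1)
Total edit operations: 6
Edit distance = 6


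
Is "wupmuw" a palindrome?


Word: "wupmuw"
Reversed: "wumpuw"
Forward == Backward? wupmuw != wumpuw
Palindrome = No


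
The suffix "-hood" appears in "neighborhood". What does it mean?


Suffix: -hood
As in: neighborhood -> neighbor + -hood
Meaning = state / condition


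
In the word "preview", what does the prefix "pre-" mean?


Prefix: pre-
As in: preview -> pre- + view
Meaning = before


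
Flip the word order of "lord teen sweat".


Original: "lord teen sweat"
Words (1..n): lord | teen | sweat
Reversed (n..1): sweat | teen | lord
Result = "sweat teen lord"


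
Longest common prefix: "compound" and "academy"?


Word 1: "compound"
Word 2: "academy"
Comparing from start:
  Pos 0: 'c' != 'a' (stop)
LCP = "" (length 0)


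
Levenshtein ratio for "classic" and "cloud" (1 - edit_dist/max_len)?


Word 1: "classic" (length 7)
Word 2: "cloud" (length 5)
One optimal edit sequence:
  1. keep 'c'
  2. keep 'l'
  3. delete 'a'  (+1)
  4. delete 's'  (+1)
  5. substitute 's' -> 'o'  (+1)
  6. substitute 'i' -> 'u'  (+1)
  7. substitute 'c' -> 'd'  (+1)
Edit distance = 5
Max length = max(7, 5) = 7
Similarity = 1 - 5/7
= 0.2857


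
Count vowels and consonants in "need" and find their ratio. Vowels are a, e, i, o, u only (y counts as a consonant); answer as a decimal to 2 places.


Word: "need"
Vowels (a,e,i,o,u): 2
Consonants: 2
Ratio = 2/2
= 1.00


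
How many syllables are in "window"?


Word: "window"
Syllable breakdown: win | dow
Counting: 2 parts
= 2 syllables


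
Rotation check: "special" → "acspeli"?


Word: "special", Candidate: "acspeli"
Method: check if candidate is substring of word+word
"specialspecial" contains "acspeli"? No
Is rotation = No


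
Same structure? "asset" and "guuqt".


Pattern of "asset": [0, 1, 1, 2, 3]
Pattern of "guuqt": [0, 1, 1, 2, 3]
Patterns match
Same pattern = Yes


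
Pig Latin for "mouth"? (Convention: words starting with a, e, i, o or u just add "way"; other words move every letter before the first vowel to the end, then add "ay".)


Word: "mouth"
Starts with consonant(s) → move to end, add 'ay'
Consonant cluster: "m"
Pig Latin = "outhmay"


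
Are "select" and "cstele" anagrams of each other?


Word 1: "select" → sorted: ceelst
Word 2: "cstele" → sorted: ceelst
Same letters? ceelst == ceelst
Anagram = Yes


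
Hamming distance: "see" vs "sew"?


Comparing character by character (same length = 3):
  Pos 0: 's' vs 's' =
  Pos 1: 'e' vs 'e' =
  Pos 2: 'e' vs 'w' !=
Hamming distance = 1


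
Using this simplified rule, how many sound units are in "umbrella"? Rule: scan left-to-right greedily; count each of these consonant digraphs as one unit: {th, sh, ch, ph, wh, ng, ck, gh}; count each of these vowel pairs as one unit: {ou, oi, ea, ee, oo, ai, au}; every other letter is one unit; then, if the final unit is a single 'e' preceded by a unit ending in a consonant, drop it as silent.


Word: "umbrella" (8 letters)
Left-to-right scan:
  [1] 'u' (letter)
  [2] 'm' (letter)
  [3] 'b' (letter)
  [4] 'r' (letter)
  [5] 'e' (letter)
  [6] 'l' (letter)
  [7] 'l' (letter)
  [8] 'a' (letter)
Units from scan: 8
Sound units = 8 units


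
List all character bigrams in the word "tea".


Word: "tea" (length 3)
Number of bigrams = 3 - 2 + 1 = 2
  Position 0: "te"
  Position 1: "ea"
Bigrams = "te", "ea"


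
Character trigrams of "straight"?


Word: "straight" (length 8)
Number of trigrams = 8 - 3 + 1 = 6
  Position 0: "str"
  Position 1: "tra"
  Position 2: "rai"
  Position 3: "aig"
  Position 4: "igh"
  Position 5: "ght"
Trigrams = "str", "tra", "rai", "aig", "igh", "ght"


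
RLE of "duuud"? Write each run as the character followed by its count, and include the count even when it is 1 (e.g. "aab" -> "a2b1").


String: "duuud"
Scanning for consecutive runs:
  'd' x 1
  'u' x 3
  'd' x 1
RLE = "d1u3d1"


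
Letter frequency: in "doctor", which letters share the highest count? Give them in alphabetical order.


Word: "doctor"
Letter counts:
  'c': 1
  'd': 1
  'o': 2
  'r': 1
  't': 1
Maximum count = 2
Most frequent = 'o' (2 times each)


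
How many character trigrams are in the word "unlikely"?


Word: "unlikely" (length 8)
Number of 3-grams = length - 3 + 1 = 8 - 3 + 1
= 6


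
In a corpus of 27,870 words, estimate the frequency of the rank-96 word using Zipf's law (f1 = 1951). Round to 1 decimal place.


Zipf's law: f(r) = f(1) / r
f(1) = 1951
f(96) = 1951 / 96
= 20.3 occurrences


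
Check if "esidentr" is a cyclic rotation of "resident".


Word: "resident", Candidate: "esidentr"
Method: check if candidate is substring of word+word
"residentresident" contains "esidentr"? Yes
Is rotation = Yes


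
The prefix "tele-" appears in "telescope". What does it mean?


Prefix: tele-
Example: telescope = tele- + scope
Meaning = distant


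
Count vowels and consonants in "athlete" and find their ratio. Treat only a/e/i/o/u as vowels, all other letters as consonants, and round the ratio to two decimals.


Word: "athlete"
Vowels (a,e,i,o,u): 3
Consonants: 4
Ratio = 3/4
= 0.75


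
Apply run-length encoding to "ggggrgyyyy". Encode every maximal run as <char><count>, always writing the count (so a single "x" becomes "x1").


String: "ggggrgyyyy"
Scanning for consecutive runs:
  'g' x 4
  'r' x 1
  'g' x 1
  'y' x 4
RLE = "g4r1g1y4"


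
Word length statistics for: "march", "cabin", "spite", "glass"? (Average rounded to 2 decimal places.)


Lengths: "march"=5, "cabin"=5, "spite"=5, "glass"=5
Sum = 20, Count = 4
Average = 20/4 = 5.00
= avg=5.00, min=5, max=5


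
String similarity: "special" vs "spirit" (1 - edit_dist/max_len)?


Word 1: "special" (length 7)
Word 2: "spirit" (length 6)
One optimal edit sequence:
  1. keep 's'
  2. keep 'p'
  3. substitute 'e' -> 'i'  (+1)
  4. substitute 'c' -> 'r'  (+1)
  5. keep 'i'
  6. delete 'a'  (+1)
  7. substitute 'l' -> 't'  (+1)
Edit distance = 4
Max length = max(7, 6) = 7
Similarity = 1 - 4/7
= 0.4286


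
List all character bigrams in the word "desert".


Word: "desert" (length 6)
Number of bigrams = 6 - 2 + 1 = 5
  Position 0: "de"
  Position 1: "es"
  Position 2: "se"
  Position 3: "er"
  Position 4: "rt"
Bigrams = "de", "es", "se", "er", "rt"


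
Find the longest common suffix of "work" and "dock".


Word 1: "work"
Word 2: "dock"
Comparing from end:
  Pos -1: 'k' == 'k'
  Pos -2: 'r' != 'c' (stop)
LCS = "k" (length 1)


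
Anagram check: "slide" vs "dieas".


Word 1: "slide" → sorted: deils
Word 2: "dieas" → sorted: adeis
Same letters? deils != adeis
Anagram = No


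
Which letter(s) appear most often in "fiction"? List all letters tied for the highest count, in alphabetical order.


Word: "fiction"
Letter counts:
  'c': 1
  'f': 1
  'i': 2
  'n': 1
  'o': 1
  't': 1
Maximum count = 2
Most frequent = 'i' (2 times each)


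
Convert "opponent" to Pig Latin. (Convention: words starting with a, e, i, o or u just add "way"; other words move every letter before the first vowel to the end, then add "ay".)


Word: "opponent"
Starts with vowel → add 'way'
Pig Latin = "opponentway"


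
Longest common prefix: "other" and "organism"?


Word 1: "other"
Word 2: "organism"
Comparing from start:
  Pos 0: 'o' == 'o'
  Pos 1: 't' != 'r' (stop)
LCP = "o" (length 1)


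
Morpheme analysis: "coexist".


Word: "coexist"
Morphemes: co- | exist
Each morpheme carries meaning
= 2 morphemes


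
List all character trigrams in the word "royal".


Word: "royal" (length 5)
Number of trigrams = 5 - 3 + 1 = 3
  Position 0: "roy"
  Position 1: "oya"
  Position 2: "yal"
Trigrams = "roy", "oya", "yal"


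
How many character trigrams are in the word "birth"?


Word: "birth" (length 5)
Number of 3-grams = length - 3 + 1 = 5 - 3 + 1
= 3


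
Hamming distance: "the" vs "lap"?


Comparing character by character (same length = 3):
  Pos 0: 't' vs 'l' !=
  Pos 1: 'h' vs 'a' !=
  Pos 2: 'e' vs 'p' !=
Hamming distance = 3


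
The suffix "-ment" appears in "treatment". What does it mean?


Suffix: -ment
Example: treatment (treat + -ment)
Meaning = result of action


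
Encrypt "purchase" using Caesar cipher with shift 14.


Word: "purchase"
Shift: 14
Each letter → (letter + shift) mod 26:
  'p' (15) + 14 = 3 → 'd'
  'u' (20) + 14 = 8 → 'i'
  'r' (17) + 14 = 5 → 'f'
  'c' (2) + 14 = 16 → 'q'
  'h' (7) + 14 = 21 → 'v'
  'a' (0) + 14 = 14 → 'o'
  's' (18) + 14 = 6 → 'g'
  'e' (4) + 14 = 18 → 's'
Result = "difqvogs"


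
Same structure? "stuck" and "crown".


Pattern of "stuck": [0, 1, 2, 3, 4]
Pattern of "crown": [0, 1, 2, 3, 4]
Patterns match
Same pattern = Yes


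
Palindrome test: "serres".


Word: "serres"
Reversed: "serres"
Forward == Backward? serres == serres
Palindrome = Yes


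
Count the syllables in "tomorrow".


Word: "tomorrow"
Syllable breakdown: to-mor-row
Counting: 3 parts
= 3 syllables


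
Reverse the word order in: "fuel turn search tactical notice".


Original: "fuel turn search tactical notice"
Words (1..n): fuel | turn | search | tactical | notice
Reversed (n..1): notice | tactical | search | turn | fuel
Result = "notice tactical search turn fuel"


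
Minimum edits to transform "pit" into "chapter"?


Word 1: "pit" (length 3)
Word 2: "chapter" (length 7)
One optimal edit sequence (insert/delete/substitute each cost 1):
  1. insert 'c'  (+1)
  2. insert 'h'  (+1)
  3. insert 'a'  (+1)
  4. keep 'p'
  5. insert 't'  (+1)
  6. substitute 'i' -> 'e'  (+1)
  7. substitute 't' -> 'r'  (+1)
Total edit operations: 6
Edit distance = 6


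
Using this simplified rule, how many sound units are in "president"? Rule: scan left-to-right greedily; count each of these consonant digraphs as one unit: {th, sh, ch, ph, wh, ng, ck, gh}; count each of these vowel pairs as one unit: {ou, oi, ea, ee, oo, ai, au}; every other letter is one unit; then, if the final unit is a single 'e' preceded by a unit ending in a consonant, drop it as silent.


Word: "president" (9 letters)
Left-to-right scan:
  1. 'p' (letter)
  2. 'r' (letter)
  3. 'e' (letter)
  4. 's' (letter)
  5. 'i' (letter)
  6. 'd' (letter)
  7. 'e' (letter)
  8. 'n' (letter)
  9. 't' (letter)
Units from scan: 9
Sound units = 9 units


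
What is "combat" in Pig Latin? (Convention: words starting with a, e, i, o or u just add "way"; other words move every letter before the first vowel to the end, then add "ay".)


Word: "combat"
Starts with consonant(s) → move to end, add 'ay'
Consonant cluster: "c"
Pig Latin = "ombatcay"


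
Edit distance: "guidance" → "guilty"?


Word 1: "guidance" (length 8)
Word 2: "guilty" (length 6)
One optimal edit sequence (insert/delete/substitute each cost 1):
  1. keep 'g'
  2. keep 'u'
  3. keep 'i'
  4. delete 'd'  (+1)
  5. delete 'a'  (+1)
  6. substitute 'n' -> 'l'  (+1)
  7. substitute 'c' -> 't'  (+1)
  8. substitute 'e' -> 'y'  (+1)
Total edit operations: 5
Edit distance = 5


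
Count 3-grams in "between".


Word: "between" (length 7)
Number of 3-grams = length - 3 + 1 = 7 - 3 + 1
= 5


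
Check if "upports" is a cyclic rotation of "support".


Word: "support", Candidate: "upports"
Method: check if candidate is substring of word+word
"supportsupport" contains "upports"? Yes
Is rotation = Yes


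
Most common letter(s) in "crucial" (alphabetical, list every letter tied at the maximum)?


Word: "crucial"
Letter counts:
  'a': 1
  'c': 2
  'i': 1
  'l': 1
  'r': 1
  'u': 1
Maximum count = 2
Most frequent = 'c' (2 times each)


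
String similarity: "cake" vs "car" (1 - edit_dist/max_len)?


Word 1: "cake" (length 4)
Word 2: "car" (length 3)
One optimal edit sequence:
  1. keep 'c'
  2. keep 'a'
  3. delete 'k'  (+1)
  4. substitute 'e' -> 'r'  (+1)
Edit distance = 2
Max length = max(4, 3) = 4
Similarity = 1 - 2/4
= 0.5000


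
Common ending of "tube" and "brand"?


Word 1: "tube"
Word 2: "brand"
Comparing from end:
  Pos -1: 'e' != 'd' (stop)
LCS = "" (length 0)
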